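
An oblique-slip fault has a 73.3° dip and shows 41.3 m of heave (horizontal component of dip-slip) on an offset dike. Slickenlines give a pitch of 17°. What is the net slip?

492 m

dip-slip = heave / cos(dip) = 41.3 / cos(73.3°) = 143.7 m
net slip = dip-slip / sin(rake) = 143.7 / sin(17°) = 492 m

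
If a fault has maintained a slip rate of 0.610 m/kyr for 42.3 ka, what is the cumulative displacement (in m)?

25.8 m

slip = rate × time = 0.610 m/kyr × 42.3 ka = 25.8 m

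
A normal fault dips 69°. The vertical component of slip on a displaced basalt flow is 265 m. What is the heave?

heave = throw / tan(dip) = 265 / tan(69°) = 102 m

102 m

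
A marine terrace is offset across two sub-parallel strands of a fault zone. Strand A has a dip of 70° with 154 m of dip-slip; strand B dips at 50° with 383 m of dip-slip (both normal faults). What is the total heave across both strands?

299 m

heave_A = 154 × cos(70°) = 52.67 m
heave_B = 383 × cos(50°) = 246.2 m
total = 52.67 + 246.2 = 299 m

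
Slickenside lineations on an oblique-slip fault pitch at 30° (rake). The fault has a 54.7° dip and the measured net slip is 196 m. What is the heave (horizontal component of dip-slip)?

dip-slip = net slip × sin(rake) = 196 m × sin(30°) = 98 m
heave = dip-slip × cos(dip) = 98 × cos(54.7°) = 56.6 m

56.6 m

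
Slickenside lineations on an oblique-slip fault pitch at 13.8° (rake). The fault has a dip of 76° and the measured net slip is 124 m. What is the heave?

7.16 m

dip-slip = net slip × sin(rake) = 124 m × sin(13.8°) = 29.58 m
heave = dip-slip × cos(dip) = 29.58 × cos(76°) = 7.16 m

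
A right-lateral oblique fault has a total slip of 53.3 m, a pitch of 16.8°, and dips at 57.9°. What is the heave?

8.19 m

dip-slip = net slip × sin(rake) = 53.3 m × sin(16.8°) = 15.41 m
heave = dip-slip × cos(dip) = 15.41 × cos(57.9°) = 8.19 m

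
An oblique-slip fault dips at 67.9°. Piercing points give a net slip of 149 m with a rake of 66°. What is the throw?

dip-slip = net slip × sin(rake) = 149 m × sin(66°) = 136.1 m
throw = dip-slip × sin(dip) = 136.1 × sin(67.9°) = 126 m

126 m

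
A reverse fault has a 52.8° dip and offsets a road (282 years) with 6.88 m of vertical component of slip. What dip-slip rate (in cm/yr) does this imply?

3.06 cm/yr

dip-slip = throw / sin(dip) = 6.88 m / sin(52.8°) = 8.637 m
rate = 8.637 m / 282 years = 0.0306 m/yr = 3.06 cm/yr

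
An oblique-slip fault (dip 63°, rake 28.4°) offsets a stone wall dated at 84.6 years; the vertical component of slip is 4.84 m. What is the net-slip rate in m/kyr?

dip-slip = throw / sin(dip) = 4.84 / sin(63°) = 5.432 m
net slip = dip-slip / sin(rake) = 5.432 / sin(28.4°) = 11.42 m
rate = 11.42 m / 84.6 years = 0.135 m/yr = 135 m/kyr

135 m/kyr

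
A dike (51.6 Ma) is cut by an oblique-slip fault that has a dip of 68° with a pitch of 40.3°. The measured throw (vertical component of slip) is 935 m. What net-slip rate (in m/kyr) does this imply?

dip-slip = throw / sin(dip) = 935 / sin(68°) = 1008 m
net slip = dip-slip / sin(rake) = 1008 / sin(40.3°) = 1559 m
rate = 1559 m / 51.6 Ma = 0.0000302 m/yr = 0.0302 m/kyr

0.0302 m/kyr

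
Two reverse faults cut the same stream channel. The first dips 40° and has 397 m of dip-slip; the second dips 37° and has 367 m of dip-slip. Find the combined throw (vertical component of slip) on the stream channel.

throw_A = 397 × sin(40°) = 255.2 m
throw_B = 367 × sin(37°) = 220.9 m
total = 255.2 + 220.9 = 476 m

476 m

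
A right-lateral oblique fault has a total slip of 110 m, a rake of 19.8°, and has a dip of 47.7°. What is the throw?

27.6 m

dip-slip = net slip × sin(rake) = 110 m × sin(19.8°) = 37.26 m
throw = dip-slip × sin(dip) = 37.26 × sin(47.7°) = 27.6 m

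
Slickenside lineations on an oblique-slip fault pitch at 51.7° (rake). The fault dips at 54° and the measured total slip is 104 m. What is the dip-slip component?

dip-slip = net slip × sin(rake) = 104 m × sin(51.7°) = 81.6 m

81.6 m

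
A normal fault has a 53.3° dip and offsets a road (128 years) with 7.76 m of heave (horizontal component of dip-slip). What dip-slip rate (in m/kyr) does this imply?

101 m/kyr

dip-slip = heave / cos(dip) = 7.76 m / cos(53.3°) = 12.98 m
rate = 12.98 m / 128 years = 0.101 m/yr = 101 m/kyr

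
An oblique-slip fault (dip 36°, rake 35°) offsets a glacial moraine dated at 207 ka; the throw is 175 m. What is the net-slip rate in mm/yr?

2.51 mm/yr

dip-slip = throw / sin(dip) = 175 / sin(36°) = 297.7 m
net slip = dip-slip / sin(rake) = 297.7 / sin(35°) = 519.1 m
rate = 519.1 m / 207 ka = 0.00251 m/yr = 2.51 mm/yr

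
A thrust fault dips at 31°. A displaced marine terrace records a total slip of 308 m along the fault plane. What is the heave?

heave = dip-slip × cos(dip) = 308 m × cos(31°) = 264 m

264 m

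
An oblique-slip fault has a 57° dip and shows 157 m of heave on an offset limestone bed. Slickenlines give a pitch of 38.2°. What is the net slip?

dip-slip = heave / cos(dip) = 157 / cos(57°) = 288.3 m
net slip = dip-slip / sin(rake) = 288.3 / sin(38.2°) = 466 m

466 m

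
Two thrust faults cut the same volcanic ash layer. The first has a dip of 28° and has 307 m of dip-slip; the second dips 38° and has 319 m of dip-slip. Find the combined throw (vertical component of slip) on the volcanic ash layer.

341 m

throw_A = 307 × sin(28°) = 144.1 m
throw_B = 319 × sin(38°) = 196.4 m
total = 144.1 + 196.4 = 341 m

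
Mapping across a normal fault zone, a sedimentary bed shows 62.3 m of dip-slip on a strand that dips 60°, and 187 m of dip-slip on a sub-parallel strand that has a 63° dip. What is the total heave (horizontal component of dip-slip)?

116 m

heave_A = 62.3 × cos(60°) = 31.15 m
heave_B = 187 × cos(63°) = 84.90 m
total = 31.15 + 84.90 = 116 m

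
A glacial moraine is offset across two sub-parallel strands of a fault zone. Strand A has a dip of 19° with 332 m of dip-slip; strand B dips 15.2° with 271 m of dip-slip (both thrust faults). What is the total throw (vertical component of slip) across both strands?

throw_A = 332 × sin(19°) = 108.1 m
throw_B = 271 × sin(15.2°) = 71.05 m
total = 108.1 + 71.05 = 179 m

179 m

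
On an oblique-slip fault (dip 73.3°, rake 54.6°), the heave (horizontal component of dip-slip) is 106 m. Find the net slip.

dip-slip = heave / cos(dip) = 106 / cos(73.3°) = 368.9 m
net slip = dip-slip / sin(rake) = 368.9 / sin(54.6°) = 453 m

453 m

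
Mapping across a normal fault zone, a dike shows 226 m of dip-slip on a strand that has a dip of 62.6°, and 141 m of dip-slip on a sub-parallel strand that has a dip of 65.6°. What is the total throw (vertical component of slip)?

throw_A = 226 × sin(62.6°) = 200.6 m
throw_B = 141 × sin(65.6°) = 128.4 m
total = 200.6 + 128.4 = 329 m

329 m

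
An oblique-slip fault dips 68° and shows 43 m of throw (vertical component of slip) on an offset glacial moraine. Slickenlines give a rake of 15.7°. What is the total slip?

dip-slip = throw / sin(dip) = 43 / sin(68°) = 46.38 m
net slip = dip-slip / sin(rake) = 46.38 / sin(15.7°) = 171 m

171 m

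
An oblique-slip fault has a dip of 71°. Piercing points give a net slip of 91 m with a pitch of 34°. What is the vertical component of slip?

dip-slip = net slip × sin(rake) = 91 m × sin(34°) = 50.89 m
throw = dip-slip × sin(dip) = 50.89 × sin(71°) = 48.1 m

48.1 m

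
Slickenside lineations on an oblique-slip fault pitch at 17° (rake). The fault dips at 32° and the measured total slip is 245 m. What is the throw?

38 m

dip-slip = net slip × sin(rake) = 245 m × sin(17°) = 71.63 m
throw = dip-slip × sin(dip) = 71.63 × sin(32°) = 38 m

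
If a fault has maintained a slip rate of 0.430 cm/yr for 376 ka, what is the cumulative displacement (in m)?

1620 m

slip = rate × time = 0.430 cm/yr × 376 ka = 1620 m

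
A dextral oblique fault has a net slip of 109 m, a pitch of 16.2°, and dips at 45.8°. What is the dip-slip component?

30.4 m

dip-slip = net slip × sin(rake) = 109 m × sin(16.2°) = 30.4 m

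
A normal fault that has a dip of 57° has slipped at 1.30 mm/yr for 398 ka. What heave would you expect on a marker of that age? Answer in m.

dip-slip = rate × time = 1.30 mm/yr × 398 ka = 517.4 m
heave = dip-slip × cos(dip) = 517.4 × cos(57°) = 282 m

282 m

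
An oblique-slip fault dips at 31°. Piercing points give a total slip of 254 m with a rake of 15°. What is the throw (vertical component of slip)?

dip-slip = net slip × sin(rake) = 254 m × sin(15°) = 65.74 m
throw = dip-slip × sin(dip) = 65.74 × sin(31°) = 33.9 m

33.9 m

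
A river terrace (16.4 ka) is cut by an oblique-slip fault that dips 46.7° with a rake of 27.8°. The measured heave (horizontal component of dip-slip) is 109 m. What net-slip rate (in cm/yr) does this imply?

2.08 cm/yr

dip-slip = heave / cos(dip) = 109 / cos(46.7°) = 158.9 m
net slip = dip-slip / sin(rake) = 158.9 / sin(27.8°) = 340.8 m
rate = 340.8 m / 16.4 ka = 0.0208 m/yr = 2.08 cm/yr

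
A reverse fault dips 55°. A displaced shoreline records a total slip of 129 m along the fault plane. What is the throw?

106 m

throw = dip-slip × sin(dip) = 129 m × sin(55°) = 106 m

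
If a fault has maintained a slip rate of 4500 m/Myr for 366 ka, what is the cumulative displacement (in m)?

1650 m

slip = rate × time = 4500 m/Myr × 366 ka = 1650 m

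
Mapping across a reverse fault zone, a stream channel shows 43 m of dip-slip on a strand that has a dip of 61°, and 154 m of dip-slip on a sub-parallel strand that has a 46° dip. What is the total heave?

heave_A = 43 × cos(61°) = 20.85 m
heave_B = 154 × cos(46°) = 107 m
total = 20.85 + 107 = 128 m

128 m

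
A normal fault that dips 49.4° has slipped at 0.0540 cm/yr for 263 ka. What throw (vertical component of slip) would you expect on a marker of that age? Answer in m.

108 m

dip-slip = rate × time = 0.0540 cm/yr × 263 ka = 142 m
throw = dip-slip × sin(dip) = 142 × sin(49.4°) = 108 m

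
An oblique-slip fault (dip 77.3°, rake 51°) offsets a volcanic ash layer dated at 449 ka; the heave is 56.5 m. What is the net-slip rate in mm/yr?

dip-slip = heave / cos(dip) = 56.5 / cos(77.3°) = 257 m
net slip = dip-slip / sin(rake) = 257 / sin(51°) = 330.7 m
rate = 330.7 m / 449 ka = 0.000737 m/yr = 0.737 mm/yr

0.737 mm/yr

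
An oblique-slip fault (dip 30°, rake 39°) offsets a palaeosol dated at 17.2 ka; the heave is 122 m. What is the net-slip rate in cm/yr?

dip-slip = heave / cos(dip) = 122 / cos(30°) = 140.9 m
net slip = dip-slip / sin(rake) = 140.9 / sin(39°) = 223.9 m
rate = 223.9 m / 17.2 ka = 0.0130 m/yr = 1.30 cm/yr

1.30 cm/yr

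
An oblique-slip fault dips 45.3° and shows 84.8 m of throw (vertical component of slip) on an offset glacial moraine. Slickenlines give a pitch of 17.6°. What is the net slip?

395 m

dip-slip = throw / sin(dip) = 84.8 / sin(45.3°) = 119.3 m
net slip = dip-slip / sin(rake) = 119.3 / sin(17.6°) = 395 m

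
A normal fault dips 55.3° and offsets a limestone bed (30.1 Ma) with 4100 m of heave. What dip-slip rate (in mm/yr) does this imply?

dip-slip = heave / cos(dip) = 4100 m / cos(55.3°) = 7202 m
rate = 7202 m / 30.1 Ma = 0.000239 m/yr = 0.239 mm/yr

0.239 mm/yr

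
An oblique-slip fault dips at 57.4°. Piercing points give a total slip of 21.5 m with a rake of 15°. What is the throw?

4.69 m

dip-slip = net slip × sin(rake) = 21.5 m × sin(15°) = 5.565 m
throw = dip-slip × sin(dip) = 5.565 × sin(57.4°) = 4.69 m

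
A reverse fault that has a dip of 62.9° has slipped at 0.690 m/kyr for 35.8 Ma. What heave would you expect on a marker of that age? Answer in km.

dip-slip = rate × time = 0.690 m/kyr × 35.8 Ma = 24700 m
heave = dip-slip × cos(dip) = 24700 × cos(62.9°) = 11300 m = 11.3 km

11.3 km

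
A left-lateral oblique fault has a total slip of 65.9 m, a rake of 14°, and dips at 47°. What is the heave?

10.9 m

dip-slip = net slip × sin(rake) = 65.9 m × sin(14°) = 15.94 m
heave = dip-slip × cos(dip) = 15.94 × cos(47°) = 10.9 m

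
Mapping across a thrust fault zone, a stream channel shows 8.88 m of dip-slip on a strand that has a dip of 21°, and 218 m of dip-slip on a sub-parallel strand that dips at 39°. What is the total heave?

heave_A = 8.88 × cos(21°) = 8.290 m
heave_B = 218 × cos(39°) = 169.4 m
total = 8.290 + 169.4 = 178 m

178 m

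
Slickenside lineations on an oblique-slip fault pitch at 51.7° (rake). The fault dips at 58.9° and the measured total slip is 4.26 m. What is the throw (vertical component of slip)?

dip-slip = net slip × sin(rake) = 4.26 m × sin(51.7°) = 3.343 m
throw = dip-slip × sin(dip) = 3.343 × sin(58.9°) = 2.86 m

2.86 m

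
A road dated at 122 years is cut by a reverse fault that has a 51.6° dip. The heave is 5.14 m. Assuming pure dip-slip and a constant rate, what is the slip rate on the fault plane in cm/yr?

6.78 cm/yr

dip-slip = heave / cos(dip) = 5.14 m / cos(51.6°) = 8.275 m
rate = 8.275 m / 122 years = 0.0678 m/yr = 6.78 cm/yr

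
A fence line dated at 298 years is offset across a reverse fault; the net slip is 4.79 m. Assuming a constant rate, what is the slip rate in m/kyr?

16.1 m/kyr

rate = 4.79 m / 298 years = 0.0161 m/yr = 16.1 m/kyr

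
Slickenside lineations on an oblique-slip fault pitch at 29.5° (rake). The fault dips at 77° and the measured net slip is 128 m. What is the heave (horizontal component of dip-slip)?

dip-slip = net slip × sin(rake) = 128 m × sin(29.5°) = 63.03 m
heave = dip-slip × cos(dip) = 63.03 × cos(77°) = 14.2 m

14.2 m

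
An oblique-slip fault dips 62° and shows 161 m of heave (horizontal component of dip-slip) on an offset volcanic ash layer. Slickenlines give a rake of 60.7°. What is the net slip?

393 m

dip-slip = heave / cos(dip) = 161 / cos(62°) = 342.9 m
net slip = dip-slip / sin(rake) = 342.9 / sin(60.7°) = 393 m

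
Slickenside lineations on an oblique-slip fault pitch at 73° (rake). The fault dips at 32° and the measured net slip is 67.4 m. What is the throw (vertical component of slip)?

dip-slip = net slip × sin(rake) = 67.4 m × sin(73°) = 64.45 m
throw = dip-slip × sin(dip) = 64.45 × sin(32°) = 34.2 m

34.2 m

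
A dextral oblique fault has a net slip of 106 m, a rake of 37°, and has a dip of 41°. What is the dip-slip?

dip-slip = net slip × sin(rake) = 106 m × sin(37°) = 63.8 m

63.8 m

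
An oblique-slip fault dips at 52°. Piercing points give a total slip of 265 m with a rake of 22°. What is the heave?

61.1 m

dip-slip = net slip × sin(rake) = 265 m × sin(22°) = 99.27 m
heave = dip-slip × cos(dip) = 99.27 × cos(52°) = 61.1 m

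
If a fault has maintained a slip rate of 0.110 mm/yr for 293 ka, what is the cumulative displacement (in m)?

32.2 m

slip = rate × time = 0.110 mm/yr × 293 ka = 32.2 m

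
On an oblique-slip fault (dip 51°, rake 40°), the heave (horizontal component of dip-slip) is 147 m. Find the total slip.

dip-slip = heave / cos(dip) = 147 / cos(51°) = 233.6 m
net slip = dip-slip / sin(rake) = 233.6 / sin(40°) = 363 m

363 m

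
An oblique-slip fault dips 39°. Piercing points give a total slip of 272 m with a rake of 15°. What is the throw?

dip-slip = net slip × sin(rake) = 272 m × sin(15°) = 70.40 m
throw = dip-slip × sin(dip) = 70.40 × sin(39°) = 44.3 m

44.3 m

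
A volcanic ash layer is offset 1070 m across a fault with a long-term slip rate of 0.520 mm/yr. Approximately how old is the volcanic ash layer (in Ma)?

age = offset / rate = 1070 m / (0.520 mm/yr) = 2.06e+06 yr = 2.06 Ma

2.06 Ma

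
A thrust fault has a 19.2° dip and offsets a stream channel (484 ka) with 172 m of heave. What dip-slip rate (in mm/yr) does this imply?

dip-slip = heave / cos(dip) = 172 m / cos(19.2°) = 182.1 m
rate = 182.1 m / 484 ka = 0.000376 m/yr = 0.376 mm/yr

0.376 mm/yr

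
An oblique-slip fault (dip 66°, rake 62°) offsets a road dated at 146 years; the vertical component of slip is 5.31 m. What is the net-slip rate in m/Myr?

45100 m/Myr

dip-slip = throw / sin(dip) = 5.31 / sin(66°) = 5.813 m
net slip = dip-slip / sin(rake) = 5.813 / sin(62°) = 6.583 m
rate = 6.583 m / 146 years = 0.0451 m/yr = 45100 m/Myr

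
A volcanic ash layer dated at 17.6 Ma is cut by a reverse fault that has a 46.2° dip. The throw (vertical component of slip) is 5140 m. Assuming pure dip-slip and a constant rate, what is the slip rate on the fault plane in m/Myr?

dip-slip = throw / sin(dip) = 5140 m / sin(46.2°) = 7121 m
rate = 7121 m / 17.6 Ma = 0.000405 m/yr = 405 m/Myr

405 m/Myr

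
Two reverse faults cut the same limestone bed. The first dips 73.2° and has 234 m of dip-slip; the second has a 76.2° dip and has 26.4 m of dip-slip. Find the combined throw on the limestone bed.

throw_A = 234 × sin(73.2°) = 224 m
throw_B = 26.4 × sin(76.2°) = 25.64 m
total = 224 + 25.64 = 250 m

250 m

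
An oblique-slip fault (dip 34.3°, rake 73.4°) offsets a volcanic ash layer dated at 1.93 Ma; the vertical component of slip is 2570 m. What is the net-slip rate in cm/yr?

dip-slip = throw / sin(dip) = 2570 / sin(34.3°) = 4561 m
net slip = dip-slip / sin(rake) = 4561 / sin(73.4°) = 4759 m
rate = 4759 m / 1.93 Ma = 0.00247 m/yr = 0.247 cm/yr

0.247 cm/yr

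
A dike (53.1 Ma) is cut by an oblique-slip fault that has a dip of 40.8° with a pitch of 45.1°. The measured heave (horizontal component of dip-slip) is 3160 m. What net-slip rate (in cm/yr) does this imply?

0.0111 cm/yr

dip-slip = heave / cos(dip) = 3160 / cos(40.8°) = 4174 m
net slip = dip-slip / sin(rake) = 4174 / sin(45.1°) = 5893 m
rate = 5893 m / 53.1 Ma = 0.000111 m/yr = 0.0111 cm/yr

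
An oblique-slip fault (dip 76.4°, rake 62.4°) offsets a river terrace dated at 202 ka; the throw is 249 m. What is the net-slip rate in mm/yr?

1.43 mm/yr

dip-slip = throw / sin(dip) = 249 / sin(76.4°) = 256.2 m
net slip = dip-slip / sin(rake) = 256.2 / sin(62.4°) = 289.1 m
rate = 289.1 m / 202 ka = 0.00143 m/yr = 1.43 mm/yr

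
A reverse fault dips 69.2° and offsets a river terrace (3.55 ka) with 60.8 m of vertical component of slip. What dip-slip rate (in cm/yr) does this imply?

dip-slip = throw / sin(dip) = 60.8 m / sin(69.2°) = 65.04 m
rate = 65.04 m / 3.55 ka = 0.0183 m/yr = 1.83 cm/yr

1.83 cm/yr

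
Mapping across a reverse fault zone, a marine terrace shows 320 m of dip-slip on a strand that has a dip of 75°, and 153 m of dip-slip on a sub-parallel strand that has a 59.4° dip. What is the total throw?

441 m

throw_A = 320 × sin(75°) = 309.1 m
throw_B = 153 × sin(59.4°) = 131.7 m
total = 309.1 + 131.7 = 441 m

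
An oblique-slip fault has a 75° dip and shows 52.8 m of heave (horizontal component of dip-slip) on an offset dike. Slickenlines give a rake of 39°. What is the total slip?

324 m

dip-slip = heave / cos(dip) = 52.8 / cos(75°) = 204 m
net slip = dip-slip / sin(rake) = 204 / sin(39°) = 324 m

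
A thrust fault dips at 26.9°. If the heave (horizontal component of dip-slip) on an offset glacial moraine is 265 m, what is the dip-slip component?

dip-slip = heave / cos(dip) = 265 / cos(26.9°) = 297 m

297 m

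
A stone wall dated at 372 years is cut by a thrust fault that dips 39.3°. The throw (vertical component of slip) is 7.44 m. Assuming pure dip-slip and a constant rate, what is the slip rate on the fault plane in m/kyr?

dip-slip = throw / sin(dip) = 7.44 m / sin(39.3°) = 11.75 m
rate = 11.75 m / 372 years = 0.0316 m/yr = 31.6 m/kyr

31.6 m/kyr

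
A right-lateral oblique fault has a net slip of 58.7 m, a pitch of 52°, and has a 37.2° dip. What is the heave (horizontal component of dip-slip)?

36.8 m

dip-slip = net slip × sin(rake) = 58.7 m × sin(52°) = 46.26 m
heave = dip-slip × cos(dip) = 46.26 × cos(37.2°) = 36.8 m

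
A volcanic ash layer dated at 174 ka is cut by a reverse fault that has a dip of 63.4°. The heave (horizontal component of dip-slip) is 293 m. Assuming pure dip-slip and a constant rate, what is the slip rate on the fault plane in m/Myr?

3760 m/Myr

dip-slip = heave / cos(dip) = 293 m / cos(63.4°) = 654.4 m
rate = 654.4 m / 174 ka = 0.00376 m/yr = 3760 m/Myr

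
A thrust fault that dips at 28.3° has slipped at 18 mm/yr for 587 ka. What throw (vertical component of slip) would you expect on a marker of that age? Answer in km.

5.01 km

dip-slip = rate × time = 18 mm/yr × 587 ka = 10570 m
throw = dip-slip × sin(dip) = 10570 × sin(28.3°) = 5010 m = 5.01 km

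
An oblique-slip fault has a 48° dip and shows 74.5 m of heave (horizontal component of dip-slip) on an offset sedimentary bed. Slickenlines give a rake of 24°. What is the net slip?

274 m

dip-slip = heave / cos(dip) = 74.5 / cos(48°) = 111.3 m
net slip = dip-slip / sin(rake) = 111.3 / sin(24°) = 274 m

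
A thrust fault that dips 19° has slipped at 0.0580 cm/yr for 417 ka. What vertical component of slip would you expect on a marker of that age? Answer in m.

78.7 m

dip-slip = rate × time = 0.0580 cm/yr × 417 ka = 241.9 m
throw = dip-slip × sin(dip) = 241.9 × sin(19°) = 78.7 m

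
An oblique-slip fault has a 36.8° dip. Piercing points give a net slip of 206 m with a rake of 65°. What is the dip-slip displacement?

187 m

dip-slip = net slip × sin(rake) = 206 m × sin(65°) = 187 m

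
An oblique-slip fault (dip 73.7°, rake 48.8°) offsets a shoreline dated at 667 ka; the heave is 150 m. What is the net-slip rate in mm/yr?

dip-slip = heave / cos(dip) = 150 / cos(73.7°) = 534.4 m
net slip = dip-slip / sin(rake) = 534.4 / sin(48.8°) = 710.3 m
rate = 710.3 m / 667 ka = 0.00106 m/yr = 1.06 mm/yr

1.06 mm/yr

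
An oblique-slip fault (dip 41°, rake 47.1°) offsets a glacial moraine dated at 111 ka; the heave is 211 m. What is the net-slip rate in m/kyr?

3.44 m/kyr

dip-slip = heave / cos(dip) = 211 / cos(41°) = 279.6 m
net slip = dip-slip / sin(rake) = 279.6 / sin(47.1°) = 381.7 m
rate = 381.7 m / 111 ka = 0.00344 m/yr = 3.44 m/kyr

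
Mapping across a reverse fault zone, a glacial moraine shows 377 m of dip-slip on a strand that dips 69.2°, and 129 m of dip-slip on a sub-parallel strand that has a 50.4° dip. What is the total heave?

216 m

heave_A = 377 × cos(69.2°) = 133.9 m
heave_B = 129 × cos(50.4°) = 82.23 m
total = 133.9 + 82.23 = 216 m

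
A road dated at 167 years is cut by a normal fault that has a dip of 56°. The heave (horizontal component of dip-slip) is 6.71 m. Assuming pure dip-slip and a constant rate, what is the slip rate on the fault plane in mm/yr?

71.9 mm/yr

dip-slip = heave / cos(dip) = 6.71 m / cos(56°) = 12 m
rate = 12 m / 167 years = 0.0719 m/yr = 71.9 mm/yr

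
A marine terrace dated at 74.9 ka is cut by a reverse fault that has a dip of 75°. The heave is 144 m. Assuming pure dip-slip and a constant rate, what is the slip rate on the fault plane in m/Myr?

7430 m/Myr

dip-slip = heave / cos(dip) = 144 m / cos(75°) = 556.4 m
rate = 556.4 m / 74.9 ka = 0.00743 m/yr = 7430 m/Myr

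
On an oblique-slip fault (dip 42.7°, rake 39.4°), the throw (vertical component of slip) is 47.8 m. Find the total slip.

dip-slip = throw / sin(dip) = 47.8 / sin(42.7°) = 70.48 m
net slip = dip-slip / sin(rake) = 70.48 / sin(39.4°) = 111 m

111 m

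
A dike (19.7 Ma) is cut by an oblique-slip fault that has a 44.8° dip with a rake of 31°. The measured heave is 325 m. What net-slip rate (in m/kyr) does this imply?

0.0451 m/kyr

dip-slip = heave / cos(dip) = 325 / cos(44.8°) = 458 m
net slip = dip-slip / sin(rake) = 458 / sin(31°) = 889.3 m
rate = 889.3 m / 19.7 Ma = 0.0000451 m/yr = 0.0451 m/kyr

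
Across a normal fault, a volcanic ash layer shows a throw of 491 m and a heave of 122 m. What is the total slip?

net slip = √(throw² + heave²) = √(491² + 122²) = 506 m

506 m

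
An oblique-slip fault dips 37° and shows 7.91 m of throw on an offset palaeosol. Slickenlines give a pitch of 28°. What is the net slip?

dip-slip = throw / sin(dip) = 7.91 / sin(37°) = 13.14 m
net slip = dip-slip / sin(rake) = 13.14 / sin(28°) = 28 m

28 m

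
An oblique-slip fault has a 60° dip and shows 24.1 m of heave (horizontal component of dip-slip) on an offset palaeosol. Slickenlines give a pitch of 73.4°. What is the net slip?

50.3 m

dip-slip = heave / cos(dip) = 24.1 / cos(60°) = 48.20 m
net slip = dip-slip / sin(rake) = 48.20 / sin(73.4°) = 50.3 m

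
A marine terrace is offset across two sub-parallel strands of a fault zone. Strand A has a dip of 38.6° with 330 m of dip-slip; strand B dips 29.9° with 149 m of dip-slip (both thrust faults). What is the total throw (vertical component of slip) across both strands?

280 m

throw_A = 330 × sin(38.6°) = 205.9 m
throw_B = 149 × sin(29.9°) = 74.27 m
total = 205.9 + 74.27 = 280 m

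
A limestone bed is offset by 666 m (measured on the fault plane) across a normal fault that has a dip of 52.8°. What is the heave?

403 m

heave = dip-slip × cos(dip) = 666 m × cos(52.8°) = 403 m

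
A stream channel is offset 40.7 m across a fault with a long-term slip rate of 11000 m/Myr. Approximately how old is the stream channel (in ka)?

3.70 ka

age = offset / rate = 40.7 m / (11000 m/Myr) = 3700 yr = 3.70 ka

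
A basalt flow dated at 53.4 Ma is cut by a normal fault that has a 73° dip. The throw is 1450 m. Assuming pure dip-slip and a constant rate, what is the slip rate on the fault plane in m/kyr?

dip-slip = throw / sin(dip) = 1450 m / sin(73°) = 1516 m
rate = 1516 m / 53.4 Ma = 0.0000284 m/yr = 0.0284 m/kyr

0.0284 m/kyr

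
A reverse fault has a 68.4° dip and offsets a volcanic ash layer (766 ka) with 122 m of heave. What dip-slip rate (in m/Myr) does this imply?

dip-slip = heave / cos(dip) = 122 m / cos(68.4°) = 331.4 m
rate = 331.4 m / 766 ka = 0.000433 m/yr = 433 m/Myr

433 m/Myr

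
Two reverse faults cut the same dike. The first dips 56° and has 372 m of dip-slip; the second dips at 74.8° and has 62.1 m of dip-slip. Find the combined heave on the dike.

224 m

heave_A = 372 × cos(56°) = 208 m
heave_B = 62.1 × cos(74.8°) = 16.28 m
total = 208 + 16.28 = 224 m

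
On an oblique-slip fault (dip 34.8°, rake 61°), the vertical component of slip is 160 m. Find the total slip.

dip-slip = throw / sin(dip) = 160 / sin(34.8°) = 280.4 m
net slip = dip-slip / sin(rake) = 280.4 / sin(61°) = 321 m

321 m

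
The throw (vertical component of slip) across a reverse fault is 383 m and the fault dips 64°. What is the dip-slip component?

426 m

dip-slip = throw / sin(dip) = 383 / sin(64°) = 426 m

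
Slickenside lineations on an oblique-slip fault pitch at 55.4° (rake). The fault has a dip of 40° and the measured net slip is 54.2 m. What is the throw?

dip-slip = net slip × sin(rake) = 54.2 m × sin(55.4°) = 44.61 m
throw = dip-slip × sin(dip) = 44.61 × sin(40°) = 28.7 m

28.7 m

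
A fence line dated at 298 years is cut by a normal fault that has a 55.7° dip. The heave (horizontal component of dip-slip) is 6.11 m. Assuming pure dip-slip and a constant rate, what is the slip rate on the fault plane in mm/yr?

dip-slip = heave / cos(dip) = 6.11 m / cos(55.7°) = 10.84 m
rate = 10.84 m / 298 years = 0.0364 m/yr = 36.4 mm/yr

36.4 mm/yr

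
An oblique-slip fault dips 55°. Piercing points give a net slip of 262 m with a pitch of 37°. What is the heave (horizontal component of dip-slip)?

dip-slip = net slip × sin(rake) = 262 m × sin(37°) = 157.7 m
heave = dip-slip × cos(dip) = 157.7 × cos(55°) = 90.4 m

90.4 m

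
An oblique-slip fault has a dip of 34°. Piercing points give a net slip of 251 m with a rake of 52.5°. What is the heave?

dip-slip = net slip × sin(rake) = 251 m × sin(52.5°) = 199.1 m
heave = dip-slip × cos(dip) = 199.1 × cos(34°) = 165 m

165 m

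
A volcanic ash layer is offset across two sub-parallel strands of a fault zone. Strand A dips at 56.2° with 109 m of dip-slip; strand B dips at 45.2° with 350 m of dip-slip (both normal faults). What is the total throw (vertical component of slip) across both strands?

throw_A = 109 × sin(56.2°) = 90.58 m
throw_B = 350 × sin(45.2°) = 248.3 m
total = 90.58 + 248.3 = 339 m

339 m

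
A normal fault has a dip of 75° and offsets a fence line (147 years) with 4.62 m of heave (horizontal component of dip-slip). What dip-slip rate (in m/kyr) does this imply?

dip-slip = heave / cos(dip) = 4.62 m / cos(75°) = 17.85 m
rate = 17.85 m / 147 years = 0.121 m/yr = 121 m/kyr

121 m/kyr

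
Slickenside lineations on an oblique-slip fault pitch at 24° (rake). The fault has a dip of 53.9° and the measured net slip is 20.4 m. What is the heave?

4.89 m

dip-slip = net slip × sin(rake) = 20.4 m × sin(24°) = 8.297 m
heave = dip-slip × cos(dip) = 8.297 × cos(53.9°) = 4.89 m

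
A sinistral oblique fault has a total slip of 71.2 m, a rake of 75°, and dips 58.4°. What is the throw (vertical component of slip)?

58.6 m

dip-slip = net slip × sin(rake) = 71.2 m × sin(75°) = 68.77 m
throw = dip-slip × sin(dip) = 68.77 × sin(58.4°) = 58.6 m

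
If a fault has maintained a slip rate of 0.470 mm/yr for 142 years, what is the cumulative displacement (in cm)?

6.67 cm

slip = rate × time = 0.470 mm/yr × 142 years = 0.0667 m = 6.67 cm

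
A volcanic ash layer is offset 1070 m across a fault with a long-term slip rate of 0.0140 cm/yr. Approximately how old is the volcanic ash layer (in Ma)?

7.64 Ma

age = offset / rate = 1070 m / (0.0140 cm/yr) = 7.64e+06 yr = 7.64 Ma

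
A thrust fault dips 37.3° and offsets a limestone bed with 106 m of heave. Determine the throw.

throw = heave × tan(dip) = 106 × tan(37.3°) = 80.8 m

80.8 m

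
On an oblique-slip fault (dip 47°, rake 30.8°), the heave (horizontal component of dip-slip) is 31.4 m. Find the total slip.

89.9 m

dip-slip = heave / cos(dip) = 31.4 / cos(47°) = 46.04 m
net slip = dip-slip / sin(rake) = 46.04 / sin(30.8°) = 89.9 m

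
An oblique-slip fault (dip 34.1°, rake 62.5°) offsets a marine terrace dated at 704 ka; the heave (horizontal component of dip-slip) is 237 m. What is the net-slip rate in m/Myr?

458 m/Myr

dip-slip = heave / cos(dip) = 237 / cos(34.1°) = 286.2 m
net slip = dip-slip / sin(rake) = 286.2 / sin(62.5°) = 322.7 m
rate = 322.7 m / 704 ka = 0.000458 m/yr = 458 m/Myr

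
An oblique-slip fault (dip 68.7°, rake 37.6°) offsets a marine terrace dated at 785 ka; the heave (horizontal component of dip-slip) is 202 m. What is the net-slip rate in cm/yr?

dip-slip = heave / cos(dip) = 202 / cos(68.7°) = 556.1 m
net slip = dip-slip / sin(rake) = 556.1 / sin(37.6°) = 911.4 m
rate = 911.4 m / 785 ka = 0.00116 m/yr = 0.116 cm/yr

0.116 cm/yr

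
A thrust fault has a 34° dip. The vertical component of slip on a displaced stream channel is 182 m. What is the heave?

heave = throw / tan(dip) = 182 / tan(34°) = 270 m

270 m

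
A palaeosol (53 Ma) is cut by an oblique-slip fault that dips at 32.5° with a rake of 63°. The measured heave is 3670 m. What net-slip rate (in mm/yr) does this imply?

dip-slip = heave / cos(dip) = 3670 / cos(32.5°) = 4351 m
net slip = dip-slip / sin(rake) = 4351 / sin(63°) = 4884 m
rate = 4884 m / 53 Ma = 0.0000921 m/yr = 0.0921 mm/yr

0.0921 mm/yr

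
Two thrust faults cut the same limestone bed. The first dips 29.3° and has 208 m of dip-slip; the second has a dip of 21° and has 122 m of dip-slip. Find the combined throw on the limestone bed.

146 m

throw_A = 208 × sin(29.3°) = 101.8 m
throw_B = 122 × sin(21°) = 43.72 m
total = 101.8 + 43.72 = 146 m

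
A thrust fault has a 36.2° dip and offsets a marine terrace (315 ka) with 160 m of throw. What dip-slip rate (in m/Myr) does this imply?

dip-slip = throw / sin(dip) = 160 m / sin(36.2°) = 270.9 m
rate = 270.9 m / 315 ka = 0.000860 m/yr = 860 m/Myr

860 m/Myr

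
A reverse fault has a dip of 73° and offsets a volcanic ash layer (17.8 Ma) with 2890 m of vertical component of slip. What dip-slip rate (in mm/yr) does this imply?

0.170 mm/yr

dip-slip = throw / sin(dip) = 2890 m / sin(73°) = 3022 m
rate = 3022 m / 17.8 Ma = 0.000170 m/yr = 0.170 mm/yr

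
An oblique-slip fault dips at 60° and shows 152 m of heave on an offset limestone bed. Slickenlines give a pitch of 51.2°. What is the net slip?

390 m

dip-slip = heave / cos(dip) = 152 / cos(60°) = 304 m
net slip = dip-slip / sin(rake) = 304 / sin(51.2°) = 390 m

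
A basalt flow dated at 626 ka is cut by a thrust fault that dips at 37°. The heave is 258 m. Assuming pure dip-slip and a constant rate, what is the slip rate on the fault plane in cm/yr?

0.0516 cm/yr

dip-slip = heave / cos(dip) = 258 m / cos(37°) = 323.1 m
rate = 323.1 m / 626 ka = 0.000516 m/yr = 0.0516 cm/yr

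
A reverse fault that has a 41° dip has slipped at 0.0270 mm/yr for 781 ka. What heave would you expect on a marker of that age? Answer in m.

dip-slip = rate × time = 0.0270 mm/yr × 781 ka = 21.09 m
heave = dip-slip × cos(dip) = 21.09 × cos(41°) = 15.9 m

15.9 m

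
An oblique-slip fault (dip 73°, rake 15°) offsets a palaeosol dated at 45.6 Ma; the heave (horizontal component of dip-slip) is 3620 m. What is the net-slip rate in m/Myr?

1050 m/Myr

dip-slip = heave / cos(dip) = 3620 / cos(73°) = 12380 m
net slip = dip-slip / sin(rake) = 12380 / sin(15°) = 47840 m
rate = 47840 m / 45.6 Ma = 0.00105 m/yr = 1050 m/Myr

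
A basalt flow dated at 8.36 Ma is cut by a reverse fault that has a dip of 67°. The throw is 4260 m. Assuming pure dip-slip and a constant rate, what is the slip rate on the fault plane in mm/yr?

dip-slip = throw / sin(dip) = 4260 m / sin(67°) = 4628 m
rate = 4628 m / 8.36 Ma = 0.000554 m/yr = 0.554 mm/yr

0.554 mm/yr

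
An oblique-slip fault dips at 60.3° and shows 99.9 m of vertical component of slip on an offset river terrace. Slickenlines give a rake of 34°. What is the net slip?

dip-slip = throw / sin(dip) = 99.9 / sin(60.3°) = 115 m
net slip = dip-slip / sin(rake) = 115 / sin(34°) = 206 m

206 m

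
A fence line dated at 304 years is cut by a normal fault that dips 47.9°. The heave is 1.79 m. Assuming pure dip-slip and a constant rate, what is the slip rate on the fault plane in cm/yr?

0.878 cm/yr

dip-slip = heave / cos(dip) = 1.79 m / cos(47.9°) = 2.670 m
rate = 2.670 m / 304 years = 0.00878 m/yr = 0.878 cm/yr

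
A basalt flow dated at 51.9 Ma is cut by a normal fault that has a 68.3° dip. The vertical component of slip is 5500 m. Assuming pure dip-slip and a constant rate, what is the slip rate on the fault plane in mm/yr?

dip-slip = throw / sin(dip) = 5500 m / sin(68.3°) = 5919 m
rate = 5919 m / 51.9 Ma = 0.000114 m/yr = 0.114 mm/yr

0.114 mm/yr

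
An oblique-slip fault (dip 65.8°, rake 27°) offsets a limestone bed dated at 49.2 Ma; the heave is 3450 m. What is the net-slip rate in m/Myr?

377 m/Myr

dip-slip = heave / cos(dip) = 3450 / cos(65.8°) = 8416 m
net slip = dip-slip / sin(rake) = 8416 / sin(27°) = 18540 m
rate = 18540 m / 49.2 Ma = 0.000377 m/yr = 377 m/Myr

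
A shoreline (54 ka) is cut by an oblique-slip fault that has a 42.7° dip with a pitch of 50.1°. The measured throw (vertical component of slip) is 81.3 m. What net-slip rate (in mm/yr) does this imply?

dip-slip = throw / sin(dip) = 81.3 / sin(42.7°) = 119.9 m
net slip = dip-slip / sin(rake) = 119.9 / sin(50.1°) = 156.3 m
rate = 156.3 m / 54 ka = 0.00289 m/yr = 2.89 mm/yr

2.89 mm/yr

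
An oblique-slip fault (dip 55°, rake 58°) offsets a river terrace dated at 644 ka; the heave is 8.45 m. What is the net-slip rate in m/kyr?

0.0270 m/kyr

dip-slip = heave / cos(dip) = 8.45 / cos(55°) = 14.73 m
net slip = dip-slip / sin(rake) = 14.73 / sin(58°) = 17.37 m
rate = 17.37 m / 644 ka = 0.0000270 m/yr = 0.0270 m/kyr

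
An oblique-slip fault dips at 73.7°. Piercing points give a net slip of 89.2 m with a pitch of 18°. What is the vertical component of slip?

26.5 m

dip-slip = net slip × sin(rake) = 89.2 m × sin(18°) = 27.56 m
throw = dip-slip × sin(dip) = 27.56 × sin(73.7°) = 26.5 m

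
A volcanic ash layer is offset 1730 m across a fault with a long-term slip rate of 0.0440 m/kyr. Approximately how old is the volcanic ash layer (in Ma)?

39.3 Ma

age = offset / rate = 1730 m / (0.0440 m/kyr) = 3.93e+07 yr = 39.3 Ma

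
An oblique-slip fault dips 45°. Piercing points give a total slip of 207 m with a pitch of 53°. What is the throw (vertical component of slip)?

dip-slip = net slip × sin(rake) = 207 m × sin(53°) = 165.3 m
throw = dip-slip × sin(dip) = 165.3 × sin(45°) = 117 m

117 m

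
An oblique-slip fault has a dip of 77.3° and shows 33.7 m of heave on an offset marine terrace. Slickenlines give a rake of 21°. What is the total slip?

dip-slip = heave / cos(dip) = 33.7 / cos(77.3°) = 153.3 m
net slip = dip-slip / sin(rake) = 153.3 / sin(21°) = 428 m

428 m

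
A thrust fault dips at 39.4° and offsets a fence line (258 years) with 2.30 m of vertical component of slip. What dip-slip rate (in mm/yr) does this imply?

14 mm/yr

dip-slip = throw / sin(dip) = 2.30 m / sin(39.4°) = 3.624 m
rate = 3.624 m / 258 years = 0.0140 m/yr = 14 mm/yr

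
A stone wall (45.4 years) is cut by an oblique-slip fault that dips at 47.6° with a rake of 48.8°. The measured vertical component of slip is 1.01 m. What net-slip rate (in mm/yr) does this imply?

40 mm/yr

dip-slip = throw / sin(dip) = 1.01 / sin(47.6°) = 1.368 m
net slip = dip-slip / sin(rake) = 1.368 / sin(48.8°) = 1.818 m
rate = 1.818 m / 45.4 years = 0.0400 m/yr = 40 mm/yr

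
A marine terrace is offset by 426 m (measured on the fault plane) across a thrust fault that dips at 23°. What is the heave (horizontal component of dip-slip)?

heave = dip-slip × cos(dip) = 426 m × cos(23°) = 392 m

392 m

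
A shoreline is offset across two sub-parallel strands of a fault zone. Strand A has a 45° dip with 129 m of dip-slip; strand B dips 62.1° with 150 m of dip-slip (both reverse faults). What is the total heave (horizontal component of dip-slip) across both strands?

161 m

heave_A = 129 × cos(45°) = 91.22 m
heave_B = 150 × cos(62.1°) = 70.19 m
total = 91.22 + 70.19 = 161 m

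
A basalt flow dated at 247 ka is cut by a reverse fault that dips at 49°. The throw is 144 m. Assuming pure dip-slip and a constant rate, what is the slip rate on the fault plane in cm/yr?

0.0772 cm/yr

dip-slip = throw / sin(dip) = 144 m / sin(49°) = 190.8 m
rate = 190.8 m / 247 ka = 0.000772 m/yr = 0.0772 cm/yr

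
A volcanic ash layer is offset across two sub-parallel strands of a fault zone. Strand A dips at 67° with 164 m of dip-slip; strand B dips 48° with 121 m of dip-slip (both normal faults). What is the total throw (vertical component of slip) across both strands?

241 m

throw_A = 164 × sin(67°) = 151 m
throw_B = 121 × sin(48°) = 89.92 m
total = 151 + 89.92 = 241 m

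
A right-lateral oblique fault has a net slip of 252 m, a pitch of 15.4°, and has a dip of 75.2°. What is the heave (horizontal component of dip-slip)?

17.1 m

dip-slip = net slip × sin(rake) = 252 m × sin(15.4°) = 66.92 m
heave = dip-slip × cos(dip) = 66.92 × cos(75.2°) = 17.1 m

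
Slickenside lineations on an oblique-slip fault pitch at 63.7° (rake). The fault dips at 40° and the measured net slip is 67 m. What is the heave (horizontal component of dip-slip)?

46 m

dip-slip = net slip × sin(rake) = 67 m × sin(63.7°) = 60.06 m
heave = dip-slip × cos(dip) = 60.06 × cos(40°) = 46 m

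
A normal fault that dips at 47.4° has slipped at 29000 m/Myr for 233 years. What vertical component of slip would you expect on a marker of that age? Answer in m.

4.97 m

dip-slip = rate × time = 29000 m/Myr × 233 years = 6.757 m
throw = dip-slip × sin(dip) = 6.757 × sin(47.4°) = 4.97 m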